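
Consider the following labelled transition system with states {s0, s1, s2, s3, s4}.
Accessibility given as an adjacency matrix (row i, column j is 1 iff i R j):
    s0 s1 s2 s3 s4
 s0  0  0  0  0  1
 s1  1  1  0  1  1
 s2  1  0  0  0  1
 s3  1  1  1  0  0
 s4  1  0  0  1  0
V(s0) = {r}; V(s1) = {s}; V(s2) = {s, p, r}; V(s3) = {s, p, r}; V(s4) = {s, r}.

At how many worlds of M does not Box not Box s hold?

Recall that Box ψ holds at a world iff ψ holds at every accessible world, and Dia ψ holds iff ψ holds at some accessible world.
Let φ = not Box not Box s. Evaluate φ at each world:
  s0 (successors {s4}): φ is false.
  s1 (successors {s0, s1, s3, s4}): φ is true.
  s2 (successors {s0, s4}): φ is true.
  s3 (successors {s0, s1, s2}): φ is true.
  s4 (successors {s0, s3}): φ is true.
For instance, at s3:
  At s3: Box not Box s is false, so not Box not Box s is true.
    At s3: Box not Box s requires not Box s at every successor {s0, s1, s2}.
      not Box s fails at s0, so Box not Box s is false at s3.
Satisfying worlds: {s1, s2, s3, s4}

4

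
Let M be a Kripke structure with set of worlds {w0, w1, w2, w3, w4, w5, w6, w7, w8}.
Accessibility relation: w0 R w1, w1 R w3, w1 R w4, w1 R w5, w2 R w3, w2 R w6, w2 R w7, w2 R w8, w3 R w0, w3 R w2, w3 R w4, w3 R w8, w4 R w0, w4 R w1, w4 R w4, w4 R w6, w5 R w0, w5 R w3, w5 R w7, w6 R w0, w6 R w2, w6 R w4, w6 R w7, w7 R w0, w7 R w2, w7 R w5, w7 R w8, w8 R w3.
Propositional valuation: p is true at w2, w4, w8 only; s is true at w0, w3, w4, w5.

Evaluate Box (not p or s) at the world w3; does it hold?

At w3: Box (not p or s) requires not p or s at every successor {w0, w2, w4, w8}.
  not p or s fails at w2, so Box (not p or s) is false at w3.

No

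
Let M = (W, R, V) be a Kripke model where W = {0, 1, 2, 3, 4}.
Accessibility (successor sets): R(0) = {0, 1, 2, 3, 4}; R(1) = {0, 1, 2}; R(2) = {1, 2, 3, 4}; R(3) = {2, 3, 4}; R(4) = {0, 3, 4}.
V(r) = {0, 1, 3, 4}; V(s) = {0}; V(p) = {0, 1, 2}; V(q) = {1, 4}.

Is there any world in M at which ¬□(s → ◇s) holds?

Let φ = ¬□(s → ◇s). Evaluate φ at each world:
  0 (successors {0, 1, 2, 3, 4}): φ is false.
  1 (successors {0, 1, 2}): φ is false.
  2 (successors {1, 2, 3, 4}): φ is false.
  3 (successors {2, 3, 4}): φ is false.
  4 (successors {0, 3, 4}): φ is false.
For instance, at 0:
  At 0: □(s → ◇s) is true, so ¬□(s → ◇s) is false.
    At 0: □(s → ◇s) requires s → ◇s at every successor {0, 1, 2, 3, 4}.
      At 0: s → ◇s is true.
      At 1: s → ◇s is true.
      At 2: s → ◇s is true.
      At 3: s → ◇s is true.
      At 4: s → ◇s is true.
    So □(s → ◇s) is true at 0.

No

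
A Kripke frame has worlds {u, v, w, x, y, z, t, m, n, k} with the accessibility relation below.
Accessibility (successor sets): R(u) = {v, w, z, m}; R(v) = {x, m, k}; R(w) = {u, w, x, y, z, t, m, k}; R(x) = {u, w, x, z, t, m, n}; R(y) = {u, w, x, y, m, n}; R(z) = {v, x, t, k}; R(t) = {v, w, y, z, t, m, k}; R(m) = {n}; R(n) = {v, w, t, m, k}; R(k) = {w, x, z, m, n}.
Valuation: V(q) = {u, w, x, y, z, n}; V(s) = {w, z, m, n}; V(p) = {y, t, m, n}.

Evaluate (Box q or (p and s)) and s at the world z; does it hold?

No

At z: Box q or (p and s) is false, s is true, so (Box q or (p and s)) and s is false.
  At z: Box q is false, p and s is false, so Box q or (p and s) is false.
    At z: Box q requires q at every successor {v, x, t, k}.
      q fails at v, so Box q is false at z.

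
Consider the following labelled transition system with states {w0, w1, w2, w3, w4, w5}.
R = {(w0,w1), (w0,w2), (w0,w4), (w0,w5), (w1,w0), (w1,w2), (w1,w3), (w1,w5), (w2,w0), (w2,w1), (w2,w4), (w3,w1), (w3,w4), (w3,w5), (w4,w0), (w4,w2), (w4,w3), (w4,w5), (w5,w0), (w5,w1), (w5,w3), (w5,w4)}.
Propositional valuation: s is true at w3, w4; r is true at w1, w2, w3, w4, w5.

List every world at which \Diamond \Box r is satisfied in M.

Recall that \Box ψ holds at a world iff ψ holds at every accessible world, and \Diamond ψ holds iff ψ holds at some accessible world.
Let φ = \Diamond \Box r. Evaluate φ at each world:
  w0 (successors {w1, w2, w4, w5}): φ is false.
  w1 (successors {w0, w2, w3, w5}): φ is true.
  w2 (successors {w0, w1, w4}): φ is true.
  w3 (successors {w1, w4, w5}): φ is false.
  w4 (successors {w0, w2, w3, w5}): φ is true.
  w5 (successors {w0, w1, w3, w4}): φ is true.
For instance, at w2:
  At w2: \Diamond \Box r requires \Box r at some successor in {w0, w1, w4}.
    \Box r holds at w0, so \Diamond \Box r is true at w2.
      At w0: \Box r requires r at every successor {w1, w2, w4, w5}.
        At w1: r is true.
        At w2: r is true.
        At w4: r is true.
        At w5: r is true.
      So \Box r is true at w0.
Satisfying worlds: {w1, w2, w4, w5}

w1, w2, w4, w5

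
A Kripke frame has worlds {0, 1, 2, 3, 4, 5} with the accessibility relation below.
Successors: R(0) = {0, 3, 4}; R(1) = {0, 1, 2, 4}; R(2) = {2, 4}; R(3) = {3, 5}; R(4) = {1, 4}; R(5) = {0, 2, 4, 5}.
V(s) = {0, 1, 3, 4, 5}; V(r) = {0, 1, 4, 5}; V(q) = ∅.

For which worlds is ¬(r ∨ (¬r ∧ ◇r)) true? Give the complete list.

none

Recall that ◇ψ holds at a world iff ψ holds at some accessible world.
Let φ = ¬(r ∨ (¬r ∧ ◇r)). Evaluate φ at each world:
  0 (successors {0, 3, 4}): φ is false.
  1 (successors {0, 1, 2, 4}): φ is false.
  2 (successors {2, 4}): φ is false.
  3 (successors {3, 5}): φ is false.
  4 (successors {1, 4}): φ is false.
  5 (successors {0, 2, 4, 5}): φ is false.
For instance, at 3:
  At 3: r ∨ (¬r ∧ ◇r) is true, so ¬(r ∨ (¬r ∧ ◇r)) is false.
    At 3: r is false, ¬r ∧ ◇r is true, so r ∨ (¬r ∧ ◇r) is true.
      At 3: ¬r is true, ◇r is true, so ¬r ∧ ◇r is true.
Satisfying worlds: none.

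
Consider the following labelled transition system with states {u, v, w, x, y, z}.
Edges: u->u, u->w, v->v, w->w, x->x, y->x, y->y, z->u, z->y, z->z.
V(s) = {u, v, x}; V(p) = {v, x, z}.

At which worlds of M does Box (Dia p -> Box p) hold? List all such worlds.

u, v, w, x

Let φ = Box (Dia p -> Box p). Evaluate φ at each world:
  u (successors {u, w}): φ is true.
  v (successors {v}): φ is true.
  w (successors {w}): φ is true.
  x (successors {x}): φ is true.
  y (successors {x, y}): φ is false.
  z (successors {u, y, z}): φ is false.
For instance, at y:
  At y: Box (Dia p -> Box p) requires Dia p -> Box p at every successor {x, y}.
    Dia p -> Box p fails at y, so Box (Dia p -> Box p) is false at y.
      At y: Dia p is true, Box p is false, so Dia p -> Box p is false.
Satisfying worlds: {u, v, w, x}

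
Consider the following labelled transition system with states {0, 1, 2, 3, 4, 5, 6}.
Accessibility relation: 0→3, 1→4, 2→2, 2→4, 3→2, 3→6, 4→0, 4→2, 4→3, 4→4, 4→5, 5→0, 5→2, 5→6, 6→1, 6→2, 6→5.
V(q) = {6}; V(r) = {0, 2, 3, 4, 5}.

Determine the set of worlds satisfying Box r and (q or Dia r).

0, 1, 2, 4

Let φ = Box r and (q or Dia r). Evaluate φ at each world:
  0 (successors {3}): φ is true.
  1 (successors {4}): φ is true.
  2 (successors {2, 4}): φ is true.
  3 (successors {2, 6}): φ is false.
  4 (successors {0, 2, 3, 4, 5}): φ is true.
  5 (successors {0, 2, 6}): φ is false.
  6 (successors {1, 2, 5}): φ is false.
For instance, at 1:
  At 1: Box r is true, q or Dia r is true, so Box r and (q or Dia r) is true.
    At 1: Box r requires r at every successor {4}.
      At 4: r is true.
    So Box r is true at 1.
    At 1: q is false, Dia r is true, so q or Dia r is true.
      At 1: Dia r requires r at some successor in {4}.
        r holds at 4, so Dia r is true at 1.
Satisfying worlds: {0, 1, 2, 4}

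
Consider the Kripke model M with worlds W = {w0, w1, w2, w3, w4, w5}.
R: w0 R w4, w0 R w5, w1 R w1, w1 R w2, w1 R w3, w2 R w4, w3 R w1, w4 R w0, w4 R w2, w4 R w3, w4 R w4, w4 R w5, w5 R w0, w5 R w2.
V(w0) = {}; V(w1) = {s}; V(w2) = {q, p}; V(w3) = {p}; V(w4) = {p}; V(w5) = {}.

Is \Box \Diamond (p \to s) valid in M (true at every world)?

Let φ = \Box \Diamond (p \to s). Evaluate φ at each world:
  w0 (successors {w4, w5}): φ is true.
  w1 (successors {w1, w2, w3}): φ is false.
  w2 (successors {w4}): φ is true.
  w3 (successors {w1}): φ is true.
  w4 (successors {w0, w2, w3, w4, w5}): φ is false.
  w5 (successors {w0, w2}): φ is false.
Detail at w1 (counterexample):
  At w1: \Box \Diamond (p \to s) requires \Diamond (p \to s) at every successor {w1, w2, w3}.
    \Diamond (p \to s) fails at w2, so \Box \Diamond (p \to s) is false at w1.
      At w2: \Diamond (p \to s) requires p \to s at some successor in {w4}.
        At w4: p \to s is false.
      So \Diamond (p \to s) is false at w2.

No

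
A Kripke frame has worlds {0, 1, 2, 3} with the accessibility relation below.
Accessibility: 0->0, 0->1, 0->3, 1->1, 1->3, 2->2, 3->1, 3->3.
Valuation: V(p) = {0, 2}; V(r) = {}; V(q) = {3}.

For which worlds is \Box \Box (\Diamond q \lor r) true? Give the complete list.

Let φ = \Box \Box (\Diamond q \lor r). Evaluate φ at each world:
  0 (successors {0, 1, 3}): φ is true.
  1 (successors {1, 3}): φ is true.
  2 (successors {2}): φ is false.
  3 (successors {1, 3}): φ is true.
For instance, at 0:
  At 0: \Box \Box (\Diamond q \lor r) requires \Box (\Diamond q \lor r) at every successor {0, 1, 3}.
      At 0: \Box (\Diamond q \lor r) requires \Diamond q \lor r at every successor {0, 1, 3}.
        At 0: \Diamond q \lor r is true.
        At 1: \Diamond q \lor r is true.
        At 3: \Diamond q \lor r is true.
      So \Box (\Diamond q \lor r) is true at 0.
      At 1: \Box (\Diamond q \lor r) requires \Diamond q \lor r at every successor {1, 3}.
        At 1: \Diamond q \lor r is true.
        At 3: \Diamond q \lor r is true.
      So \Box (\Diamond q \lor r) is true at 1.
      At 3: \Box (\Diamond q \lor r) requires \Diamond q \lor r at every successor {1, 3}.
        At 1: \Diamond q \lor r is true.
        At 3: \Diamond q \lor r is true.
      So \Box (\Diamond q \lor r) is true at 3.
  So \Box \Box (\Diamond q \lor r) is true at 0.
Satisfying worlds: {0, 1, 3}

0, 1, 3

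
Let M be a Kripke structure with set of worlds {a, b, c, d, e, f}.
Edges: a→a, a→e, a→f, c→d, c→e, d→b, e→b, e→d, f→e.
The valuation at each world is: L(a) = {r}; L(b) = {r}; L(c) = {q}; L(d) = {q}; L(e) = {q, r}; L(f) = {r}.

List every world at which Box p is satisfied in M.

Let φ = Box p. Evaluate φ at each world:
  a (successors {a, e, f}): φ is false.
  b (successors ∅): φ is true.
  c (successors {d, e}): φ is false.
  d (successors {b}): φ is false.
  e (successors {b, d}): φ is false.
  f (successors {e}): φ is false.
For instance, at f:
  At f: Box p requires p at every successor {e}.
    p fails at e, so Box p is false at f.
Satisfying worlds: {b}

b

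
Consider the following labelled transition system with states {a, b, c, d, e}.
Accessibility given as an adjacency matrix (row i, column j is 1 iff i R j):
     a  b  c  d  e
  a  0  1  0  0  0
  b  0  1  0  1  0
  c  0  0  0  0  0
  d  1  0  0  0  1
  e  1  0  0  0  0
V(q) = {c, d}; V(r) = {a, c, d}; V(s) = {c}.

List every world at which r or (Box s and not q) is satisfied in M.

a, c, d

Recall that Box ψ holds at a world iff ψ holds at every accessible world, and Dia ψ holds iff ψ holds at some accessible world.
Let φ = r or (Box s and not q). Evaluate φ at each world:
  a (successors {b}): φ is true.
  b (successors {b, d}): φ is false.
  c (successors ∅): φ is true.
  d (successors {a, e}): φ is true.
  e (successors {a}): φ is false.
For instance, at b:
  At b: r is false, Box s and not q is false, so r or (Box s and not q) is false.
    At b: Box s is false, not q is true, so Box s and not q is false.
      At b: Box s requires s at every successor {b, d}.
        s fails at b, so Box s is false at b.
Satisfying worlds: {a, c, d}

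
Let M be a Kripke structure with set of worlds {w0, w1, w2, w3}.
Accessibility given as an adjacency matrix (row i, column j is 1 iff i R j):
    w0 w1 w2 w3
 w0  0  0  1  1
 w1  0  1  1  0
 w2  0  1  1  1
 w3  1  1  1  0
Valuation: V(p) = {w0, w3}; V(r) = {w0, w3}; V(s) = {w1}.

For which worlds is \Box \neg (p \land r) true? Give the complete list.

Let φ = \Box \neg (p \land r). Evaluate φ at each world:
  w0 (successors {w2, w3}): φ is false.
  w1 (successors {w1, w2}): φ is true.
  w2 (successors {w1, w2, w3}): φ is false.
  w3 (successors {w0, w1, w2}): φ is false.
For instance, at w2:
  At w2: \Box \neg (p \land r) requires \neg (p \land r) at every successor {w1, w2, w3}.
    \neg (p \land r) fails at w3, so \Box \neg (p \land r) is false at w2.
Satisfying worlds: {w1}

w1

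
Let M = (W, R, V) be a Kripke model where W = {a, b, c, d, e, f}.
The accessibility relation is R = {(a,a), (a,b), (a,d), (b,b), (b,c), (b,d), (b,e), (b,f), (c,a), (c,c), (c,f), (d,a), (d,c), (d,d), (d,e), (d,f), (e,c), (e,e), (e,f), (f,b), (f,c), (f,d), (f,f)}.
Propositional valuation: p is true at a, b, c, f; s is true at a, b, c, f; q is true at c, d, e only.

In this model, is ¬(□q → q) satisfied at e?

No

At e: □q → q is true, so ¬(□q → q) is false.
  At e: □q is false, q is true, so □q → q is true.
    At e: □q requires q at every successor {c, e, f}.
      q fails at f, so □q is false at e.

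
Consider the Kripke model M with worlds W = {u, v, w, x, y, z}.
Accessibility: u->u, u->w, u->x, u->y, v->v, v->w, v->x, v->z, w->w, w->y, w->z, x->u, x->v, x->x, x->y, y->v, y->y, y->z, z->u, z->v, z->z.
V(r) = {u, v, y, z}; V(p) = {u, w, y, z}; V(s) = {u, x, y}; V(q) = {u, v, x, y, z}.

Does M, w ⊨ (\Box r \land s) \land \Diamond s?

At w: \Box r \land s is false, \Diamond s is true, so (\Box r \land s) \land \Diamond s is false.
  At w: \Box r is false, s is false, so \Box r \land s is false.
    At w: \Box r requires r at every successor {w, y, z}.
      r fails at w, so \Box r is false at w.
  At w: \Diamond s requires s at some successor in {w, y, z}.
    s holds at y, so \Diamond s is true at w.

No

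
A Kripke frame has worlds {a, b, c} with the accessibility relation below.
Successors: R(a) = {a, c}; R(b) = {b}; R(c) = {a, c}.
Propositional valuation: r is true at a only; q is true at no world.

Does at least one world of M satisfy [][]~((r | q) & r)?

Yes

Recall that []ψ holds at a world iff ψ holds at every accessible world, and <>ψ holds iff ψ holds at some accessible world.
Let φ = [][]~((r | q) & r). Evaluate φ at each world:
  a (successors {a, c}): φ is false.
  b (successors {b}): φ is true.
  c (successors {a, c}): φ is false.
Detail at b (witness):
  At b: [][]~((r | q) & r) requires []~((r | q) & r) at every successor {b}.
      At b: []~((r | q) & r) requires ~((r | q) & r) at every successor {b}.
        At b: ~((r | q) & r) is true.
      So []~((r | q) & r) is true at b.
  So [][]~((r | q) & r) is true at b.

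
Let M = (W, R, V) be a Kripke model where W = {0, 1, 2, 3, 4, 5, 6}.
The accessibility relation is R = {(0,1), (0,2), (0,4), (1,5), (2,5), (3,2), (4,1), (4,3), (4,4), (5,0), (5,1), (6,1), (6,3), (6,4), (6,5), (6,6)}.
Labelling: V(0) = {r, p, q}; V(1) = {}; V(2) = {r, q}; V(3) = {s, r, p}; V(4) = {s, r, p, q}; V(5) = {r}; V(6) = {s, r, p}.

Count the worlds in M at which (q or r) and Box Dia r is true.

Recall that Box ψ holds at a world iff ψ holds at every accessible world, and Dia ψ holds iff ψ holds at some accessible world.
Let φ = (q or r) and Box Dia r. Evaluate φ at each world:
  0 (successors {1, 2, 4}): φ is true.
  1 (successors {5}): φ is false.
  2 (successors {5}): φ is true.
  3 (successors {2}): φ is true.
  4 (successors {1, 3, 4}): φ is true.
  5 (successors {0, 1}): φ is true.
  6 (successors {1, 3, 4, 5, 6}): φ is true.
For instance, at 4:
  At 4: q or r is true, Box Dia r is true, so (q or r) and Box Dia r is true.
    At 4: Box Dia r requires Dia r at every successor {1, 3, 4}.
      At 1: Dia r is true.
      At 3: Dia r is true.
      At 4: Dia r is true.
    So Box Dia r is true at 4.
Satisfying worlds: {0, 2, 3, 4, 5, 6}

6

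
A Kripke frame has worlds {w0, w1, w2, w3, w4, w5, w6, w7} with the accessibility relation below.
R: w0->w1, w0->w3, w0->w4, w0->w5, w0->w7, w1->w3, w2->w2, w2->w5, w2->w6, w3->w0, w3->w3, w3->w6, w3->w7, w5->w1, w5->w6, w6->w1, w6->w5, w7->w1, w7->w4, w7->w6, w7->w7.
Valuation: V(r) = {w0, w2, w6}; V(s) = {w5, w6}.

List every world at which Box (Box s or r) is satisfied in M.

w4

Recall that Box ψ holds at a world iff ψ holds at every accessible world, and Dia ψ holds iff ψ holds at some accessible world.
Let φ = Box (Box s or r). Evaluate φ at each world:
  w0 (successors {w1, w3, w4, w5, w7}): φ is false.
  w1 (successors {w3}): φ is false.
  w2 (successors {w2, w5, w6}): φ is false.
  w3 (successors {w0, w3, w6, w7}): φ is false.
  w4 (successors ∅): φ is true.
  w5 (successors {w1, w6}): φ is false.
  w6 (successors {w1, w5}): φ is false.
  w7 (successors {w1, w4, w6, w7}): φ is false.
For instance, at w1:
  At w1: Box (Box s or r) requires Box s or r at every successor {w3}.
    Box s or r fails at w3, so Box (Box s or r) is false at w1.
      At w3: Box s is false, r is false, so Box s or r is false.
Satisfying worlds: {w4}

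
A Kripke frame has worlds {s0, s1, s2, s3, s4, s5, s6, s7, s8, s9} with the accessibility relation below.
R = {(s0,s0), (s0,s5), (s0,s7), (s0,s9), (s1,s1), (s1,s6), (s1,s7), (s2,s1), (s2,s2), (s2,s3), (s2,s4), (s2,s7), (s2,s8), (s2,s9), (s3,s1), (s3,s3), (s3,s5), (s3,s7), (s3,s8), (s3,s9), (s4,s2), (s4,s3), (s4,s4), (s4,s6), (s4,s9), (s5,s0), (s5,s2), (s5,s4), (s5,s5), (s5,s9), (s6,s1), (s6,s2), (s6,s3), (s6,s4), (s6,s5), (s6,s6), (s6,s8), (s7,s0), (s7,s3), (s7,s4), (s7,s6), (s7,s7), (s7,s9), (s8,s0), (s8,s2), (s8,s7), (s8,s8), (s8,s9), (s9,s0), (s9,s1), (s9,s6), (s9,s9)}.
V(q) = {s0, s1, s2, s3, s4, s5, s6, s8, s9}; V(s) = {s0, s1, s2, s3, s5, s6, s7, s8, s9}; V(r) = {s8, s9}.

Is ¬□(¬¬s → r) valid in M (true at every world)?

Yes

Let φ = ¬□(¬¬s → r). Evaluate φ at each world:
  s0 (successors {s0, s5, s7, s9}): φ is true.
  s1 (successors {s1, s6, s7}): φ is true.
  s2 (successors {s1, s2, s3, s4, s7, s8, s9}): φ is true.
  s3 (successors {s1, s3, s5, s7, s8, s9}): φ is true.
  s4 (successors {s2, s3, s4, s6, s9}): φ is true.
  s5 (successors {s0, s2, s4, s5, s9}): φ is true.
  s6 (successors {s1, s2, s3, s4, s5, s6, s8}): φ is true.
  s7 (successors {s0, s3, s4, s6, s7, s9}): φ is true.
  s8 (successors {s0, s2, s7, s8, s9}): φ is true.
  s9 (successors {s0, s1, s6, s9}): φ is true.
For instance, at s1:
  At s1: □(¬¬s → r) is false, so ¬□(¬¬s → r) is true.
    At s1: □(¬¬s → r) requires ¬¬s → r at every successor {s1, s6, s7}.
      ¬¬s → r fails at s1, so □(¬¬s → r) is false at s1.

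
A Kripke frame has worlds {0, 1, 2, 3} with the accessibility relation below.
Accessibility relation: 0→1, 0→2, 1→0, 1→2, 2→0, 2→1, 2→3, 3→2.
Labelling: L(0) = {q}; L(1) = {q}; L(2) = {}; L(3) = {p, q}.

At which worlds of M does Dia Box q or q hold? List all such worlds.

Recall that Box ψ holds at a world iff ψ holds at every accessible world, and Dia ψ holds iff ψ holds at some accessible world.
Let φ = Dia Box q or q. Evaluate φ at each world:
  0 (successors {1, 2}): φ is true.
  1 (successors {0, 2}): φ is true.
  2 (successors {0, 1, 3}): φ is false.
  3 (successors {2}): φ is true.
For instance, at 3:
  At 3: Dia Box q is true, q is true, so Dia Box q or q is true.
    At 3: Dia Box q requires Box q at some successor in {2}.
      Box q holds at 2, so Dia Box q is true at 3.
Satisfying worlds: {0, 1, 3}

0, 1, 3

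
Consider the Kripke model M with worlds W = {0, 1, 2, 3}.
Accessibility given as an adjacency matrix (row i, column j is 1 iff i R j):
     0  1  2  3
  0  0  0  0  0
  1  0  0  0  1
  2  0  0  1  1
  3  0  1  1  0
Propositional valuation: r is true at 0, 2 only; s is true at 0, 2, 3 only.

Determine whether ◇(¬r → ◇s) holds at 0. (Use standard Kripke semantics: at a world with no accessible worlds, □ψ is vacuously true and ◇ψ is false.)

Recall that ◇ψ holds at a world iff ψ holds at some accessible world.
At 0: no accessible worlds, so ◇(¬r → ◇s) is false.

No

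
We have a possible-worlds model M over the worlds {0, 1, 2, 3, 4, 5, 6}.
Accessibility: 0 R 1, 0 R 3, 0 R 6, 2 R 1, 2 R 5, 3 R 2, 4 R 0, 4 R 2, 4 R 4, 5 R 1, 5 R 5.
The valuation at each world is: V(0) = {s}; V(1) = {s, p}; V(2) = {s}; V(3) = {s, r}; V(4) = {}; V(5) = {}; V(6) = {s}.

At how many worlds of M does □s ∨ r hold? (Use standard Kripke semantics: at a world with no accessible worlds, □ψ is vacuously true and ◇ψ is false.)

Let φ = □s ∨ r. Evaluate φ at each world:
  0 (successors {1, 3, 6}): φ is true.
  1 (successors ∅): φ is true.
  2 (successors {1, 5}): φ is false.
  3 (successors {2}): φ is true.
  4 (successors {0, 2, 4}): φ is false.
  5 (successors {1, 5}): φ is false.
  6 (successors ∅): φ is true.
For instance, at 3:
  At 3: □s is true, r is true, so □s ∨ r is true.
    At 3: □s requires s at every successor {2}.
      At 2: s is true.
    So □s is true at 3.
Satisfying worlds: {0, 1, 3, 6}

4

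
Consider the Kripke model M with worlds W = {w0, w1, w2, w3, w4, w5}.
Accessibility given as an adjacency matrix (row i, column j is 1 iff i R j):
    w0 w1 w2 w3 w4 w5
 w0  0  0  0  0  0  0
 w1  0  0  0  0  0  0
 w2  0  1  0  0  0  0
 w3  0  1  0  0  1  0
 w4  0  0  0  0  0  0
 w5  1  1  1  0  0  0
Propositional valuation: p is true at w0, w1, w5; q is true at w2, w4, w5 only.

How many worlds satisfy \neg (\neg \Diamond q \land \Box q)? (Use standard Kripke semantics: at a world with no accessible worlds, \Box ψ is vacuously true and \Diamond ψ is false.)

Let φ = \neg (\neg \Diamond q \land \Box q). Evaluate φ at each world:
  w0 (successors ∅): φ is false.
  w1 (successors ∅): φ is false.
  w2 (successors {w1}): φ is true.
  w3 (successors {w1, w4}): φ is true.
  w4 (successors ∅): φ is false.
  w5 (successors {w0, w1, w2}): φ is true.
For instance, at w5:
  At w5: \neg \Diamond q \land \Box q is false, so \neg (\neg \Diamond q \land \Box q) is true.
    At w5: \neg \Diamond q is false, \Box q is false, so \neg \Diamond q \land \Box q is false.
      At w5: \Diamond q is true, so \neg \Diamond q is false.
      At w5: \Box q requires q at every successor {w0, w1, w2}.
        q fails at w0, so \Box q is false at w5.
Satisfying worlds: {w2, w3, w5}

3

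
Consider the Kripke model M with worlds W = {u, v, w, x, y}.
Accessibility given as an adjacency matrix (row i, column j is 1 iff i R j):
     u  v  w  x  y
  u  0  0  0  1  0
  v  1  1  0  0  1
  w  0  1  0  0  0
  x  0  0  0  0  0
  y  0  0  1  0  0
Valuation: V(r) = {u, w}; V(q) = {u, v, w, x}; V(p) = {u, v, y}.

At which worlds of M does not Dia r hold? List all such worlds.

Let φ = not Dia r. Evaluate φ at each world:
  u (successors {x}): φ is true.
  v (successors {u, v, y}): φ is false.
  w (successors {v}): φ is true.
  x (successors ∅): φ is true.
  y (successors {w}): φ is false.
For instance, at w:
  At w: Dia r is false, so not Dia r is true.
    At w: Dia r requires r at some successor in {v}.
      At v: r is false.
    So Dia r is false at w.
Satisfying worlds: {u, w, x}

u, w, x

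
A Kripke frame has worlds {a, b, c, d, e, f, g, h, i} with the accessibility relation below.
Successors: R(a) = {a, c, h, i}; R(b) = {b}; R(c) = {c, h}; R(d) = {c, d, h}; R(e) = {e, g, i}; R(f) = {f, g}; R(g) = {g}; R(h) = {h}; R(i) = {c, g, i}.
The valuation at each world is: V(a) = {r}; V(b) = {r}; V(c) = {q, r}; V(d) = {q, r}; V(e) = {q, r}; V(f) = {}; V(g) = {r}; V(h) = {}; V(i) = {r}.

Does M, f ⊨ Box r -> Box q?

At f: Box r is false, Box q is false, so Box r -> Box q is true.
  At f: Box r requires r at every successor {f, g}.
    r fails at f, so Box r is false at f.
  At f: Box q requires q at every successor {f, g}.
    q fails at f, so Box q is false at f.

Yes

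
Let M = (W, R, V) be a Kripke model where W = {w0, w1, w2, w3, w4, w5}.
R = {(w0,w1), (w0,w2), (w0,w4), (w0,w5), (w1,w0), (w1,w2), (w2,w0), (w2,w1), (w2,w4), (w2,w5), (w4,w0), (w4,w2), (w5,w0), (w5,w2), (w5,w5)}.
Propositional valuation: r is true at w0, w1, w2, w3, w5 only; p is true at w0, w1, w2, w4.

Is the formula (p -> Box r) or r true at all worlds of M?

Yes

Recall that Box ψ holds at a world iff ψ holds at every accessible world, and Dia ψ holds iff ψ holds at some accessible world.
Let φ = (p -> Box r) or r. Evaluate φ at each world:
  w0 (successors {w1, w2, w4, w5}): φ is true.
  w1 (successors {w0, w2}): φ is true.
  w2 (successors {w0, w1, w4, w5}): φ is true.
  w3 (successors ∅): φ is true.
  w4 (successors {w0, w2}): φ is true.
  w5 (successors {w0, w2, w5}): φ is true.
For instance, at w4:
  At w4: p -> Box r is true, r is false, so (p -> Box r) or r is true.
    At w4: p is true, Box r is true, so p -> Box r is true.
      At w4: Box r requires r at every successor {w0, w2}.
        At w0: r is true.
        At w2: r is true.
      So Box r is true at w4.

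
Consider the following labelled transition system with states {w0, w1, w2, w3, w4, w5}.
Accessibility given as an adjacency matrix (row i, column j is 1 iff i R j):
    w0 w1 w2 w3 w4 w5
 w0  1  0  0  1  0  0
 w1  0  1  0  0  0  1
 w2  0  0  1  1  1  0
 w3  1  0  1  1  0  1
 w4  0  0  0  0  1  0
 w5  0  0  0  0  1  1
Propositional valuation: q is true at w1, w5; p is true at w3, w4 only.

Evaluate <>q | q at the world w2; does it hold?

At w2: <>q is false, q is false, so <>q | q is false.
  At w2: <>q requires q at some successor in {w2, w3, w4}.
    At w2: q is false.
    At w3: q is false.
    At w4: q is false.
  So <>q is false at w2.

No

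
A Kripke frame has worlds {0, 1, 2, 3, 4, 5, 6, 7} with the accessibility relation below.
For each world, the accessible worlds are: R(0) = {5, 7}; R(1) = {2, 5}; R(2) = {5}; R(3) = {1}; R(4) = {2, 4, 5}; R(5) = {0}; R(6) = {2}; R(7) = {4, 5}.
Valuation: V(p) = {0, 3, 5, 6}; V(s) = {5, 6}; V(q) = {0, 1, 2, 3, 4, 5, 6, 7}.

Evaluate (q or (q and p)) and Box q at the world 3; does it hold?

At 3: q or (q and p) is true, Box q is true, so (q or (q and p)) and Box q is true.
  At 3: Box q requires q at every successor {1}.
    At 1: q is true.
  So Box q is true at 3.

Yes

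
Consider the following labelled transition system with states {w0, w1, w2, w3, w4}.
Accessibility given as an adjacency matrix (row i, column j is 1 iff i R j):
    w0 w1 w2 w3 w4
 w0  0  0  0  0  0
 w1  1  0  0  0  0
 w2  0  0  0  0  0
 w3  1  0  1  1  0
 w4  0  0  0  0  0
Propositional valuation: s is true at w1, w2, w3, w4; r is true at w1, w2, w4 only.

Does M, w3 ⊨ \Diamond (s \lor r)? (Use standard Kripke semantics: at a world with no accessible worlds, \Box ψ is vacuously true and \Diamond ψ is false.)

Yes

At w3: \Diamond (s \lor r) requires s \lor r at some successor in {w0, w2, w3}.
  s \lor r holds at w2, so \Diamond (s \lor r) is true at w3.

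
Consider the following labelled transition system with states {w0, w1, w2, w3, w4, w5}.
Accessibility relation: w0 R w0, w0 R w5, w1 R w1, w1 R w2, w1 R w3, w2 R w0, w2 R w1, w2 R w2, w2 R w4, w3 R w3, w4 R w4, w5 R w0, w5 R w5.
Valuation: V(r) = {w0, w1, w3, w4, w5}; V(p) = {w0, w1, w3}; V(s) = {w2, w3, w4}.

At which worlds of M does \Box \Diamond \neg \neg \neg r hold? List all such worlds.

Let φ = \Box \Diamond \neg \neg \neg r. Evaluate φ at each world:
  w0 (successors {w0, w5}): φ is false.
  w1 (successors {w1, w2, w3}): φ is false.
  w2 (successors {w0, w1, w2, w4}): φ is false.
  w3 (successors {w3}): φ is false.
  w4 (successors {w4}): φ is false.
  w5 (successors {w0, w5}): φ is false.
For instance, at w2:
  At w2: \Box \Diamond \neg \neg \neg r requires \Diamond \neg \neg \neg r at every successor {w0, w1, w2, w4}.
    \Diamond \neg \neg \neg r fails at w0, so \Box \Diamond \neg \neg \neg r is false at w2.
      At w0: \Diamond \neg \neg \neg r requires \neg \neg \neg r at some successor in {w0, w5}.
        At w0: \neg \neg \neg r is false.
        At w5: \neg \neg \neg r is false.
      So \Diamond \neg \neg \neg r is false at w0.
Satisfying worlds: none.

none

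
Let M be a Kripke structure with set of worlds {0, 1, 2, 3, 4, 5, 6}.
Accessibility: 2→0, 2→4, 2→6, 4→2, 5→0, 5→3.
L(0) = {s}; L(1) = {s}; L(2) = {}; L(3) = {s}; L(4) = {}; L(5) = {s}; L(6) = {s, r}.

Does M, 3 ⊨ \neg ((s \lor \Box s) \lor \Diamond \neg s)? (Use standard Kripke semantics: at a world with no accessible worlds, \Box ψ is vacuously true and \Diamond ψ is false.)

No

At 3: (s \lor \Box s) \lor \Diamond \neg s is true, so \neg ((s \lor \Box s) \lor \Diamond \neg s) is false.
  At 3: s \lor \Box s is true, \Diamond \neg s is false, so (s \lor \Box s) \lor \Diamond \neg s is true.
    At 3: s is true, \Box s is true, so s \lor \Box s is true.
      At 3: no accessible worlds, so \Box s holds vacuously.
    At 3: no accessible worlds, so \Diamond \neg s is false.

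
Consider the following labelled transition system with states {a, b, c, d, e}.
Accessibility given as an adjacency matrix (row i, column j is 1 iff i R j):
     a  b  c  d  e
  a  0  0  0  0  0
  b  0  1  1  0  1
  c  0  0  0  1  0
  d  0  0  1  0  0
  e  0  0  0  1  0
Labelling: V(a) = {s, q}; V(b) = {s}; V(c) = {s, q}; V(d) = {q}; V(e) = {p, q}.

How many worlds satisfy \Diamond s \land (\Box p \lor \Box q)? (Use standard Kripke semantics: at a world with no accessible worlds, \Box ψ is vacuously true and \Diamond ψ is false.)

1

Recall that \Box ψ holds at a world iff ψ holds at every accessible world, and \Diamond ψ holds iff ψ holds at some accessible world.
Let φ = \Diamond s \land (\Box p \lor \Box q). Evaluate φ at each world:
  a (successors ∅): φ is false.
  b (successors {b, c, e}): φ is false.
  c (successors {d}): φ is false.
  d (successors {c}): φ is true.
  e (successors {d}): φ is false.
For instance, at d:
  At d: \Diamond s is true, \Box p \lor \Box q is true, so \Diamond s \land (\Box p \lor \Box q) is true.
    At d: \Diamond s requires s at some successor in {c}.
      s holds at c, so \Diamond s is true at d.
    At d: \Box p is false, \Box q is true, so \Box p \lor \Box q is true.
      At d: \Box p requires p at every successor {c}.
        p fails at c, so \Box p is false at d.
      At d: \Box q requires q at every successor {c}.
        At c: q is true.
      So \Box q is true at d.
Satisfying worlds: {d}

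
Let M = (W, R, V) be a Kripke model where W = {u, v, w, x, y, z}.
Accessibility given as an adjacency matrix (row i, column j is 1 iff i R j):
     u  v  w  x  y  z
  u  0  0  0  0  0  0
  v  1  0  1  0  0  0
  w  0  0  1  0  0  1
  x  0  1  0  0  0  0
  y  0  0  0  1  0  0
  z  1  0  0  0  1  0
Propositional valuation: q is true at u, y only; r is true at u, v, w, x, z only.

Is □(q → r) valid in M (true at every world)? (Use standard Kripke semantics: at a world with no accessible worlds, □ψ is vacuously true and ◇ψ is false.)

Let φ = □(q → r). Evaluate φ at each world:
  u (successors ∅): φ is true.
  v (successors {u, w}): φ is true.
  w (successors {w, z}): φ is true.
  x (successors {v}): φ is true.
  y (successors {x}): φ is true.
  z (successors {u, y}): φ is false.
Detail at z (counterexample):
  At z: □(q → r) requires q → r at every successor {u, y}.
    q → r fails at y, so □(q → r) is false at z.

No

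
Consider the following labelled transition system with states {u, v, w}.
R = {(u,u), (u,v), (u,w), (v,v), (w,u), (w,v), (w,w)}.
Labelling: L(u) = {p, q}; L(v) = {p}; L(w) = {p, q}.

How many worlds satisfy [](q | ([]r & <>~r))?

0

Let φ = [](q | ([]r & <>~r)). Evaluate φ at each world:
  u (successors {u, v, w}): φ is false.
  v (successors {v}): φ is false.
  w (successors {u, v, w}): φ is false.
For instance, at w:
  At w: [](q | ([]r & <>~r)) requires q | ([]r & <>~r) at every successor {u, v, w}.
    q | ([]r & <>~r) fails at v, so [](q | ([]r & <>~r)) is false at w.
      At v: q is false, []r & <>~r is false, so q | ([]r & <>~r) is false.
Satisfying worlds: none.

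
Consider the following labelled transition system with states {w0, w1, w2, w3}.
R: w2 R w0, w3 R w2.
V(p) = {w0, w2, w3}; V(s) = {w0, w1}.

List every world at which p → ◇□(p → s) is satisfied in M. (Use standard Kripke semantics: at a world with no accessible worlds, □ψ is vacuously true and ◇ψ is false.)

w1, w2, w3

Let φ = p → ◇□(p → s). Evaluate φ at each world:
  w0 (successors ∅): φ is false.
  w1 (successors ∅): φ is true.
  w2 (successors {w0}): φ is true.
  w3 (successors {w2}): φ is true.
For instance, at w3:
  At w3: p is true, ◇□(p → s) is true, so p → ◇□(p → s) is true.
    At w3: ◇□(p → s) requires □(p → s) at some successor in {w2}.
      □(p → s) holds at w2, so ◇□(p → s) is true at w3.
Satisfying worlds: {w1, w2, w3}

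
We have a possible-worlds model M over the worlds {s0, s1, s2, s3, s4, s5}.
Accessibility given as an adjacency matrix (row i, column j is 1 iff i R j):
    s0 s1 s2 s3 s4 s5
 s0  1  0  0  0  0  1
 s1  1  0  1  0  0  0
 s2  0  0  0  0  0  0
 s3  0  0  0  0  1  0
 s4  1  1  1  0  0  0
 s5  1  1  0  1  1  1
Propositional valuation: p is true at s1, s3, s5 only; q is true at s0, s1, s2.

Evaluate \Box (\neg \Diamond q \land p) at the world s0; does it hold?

At s0: \Box (\neg \Diamond q \land p) requires \neg \Diamond q \land p at every successor {s0, s5}.
  \neg \Diamond q \land p fails at s0, so \Box (\neg \Diamond q \land p) is false at s0.
    At s0: \neg \Diamond q is false, p is false, so \neg \Diamond q \land p is false.
      At s0: \Diamond q is true, so \neg \Diamond q is false.

No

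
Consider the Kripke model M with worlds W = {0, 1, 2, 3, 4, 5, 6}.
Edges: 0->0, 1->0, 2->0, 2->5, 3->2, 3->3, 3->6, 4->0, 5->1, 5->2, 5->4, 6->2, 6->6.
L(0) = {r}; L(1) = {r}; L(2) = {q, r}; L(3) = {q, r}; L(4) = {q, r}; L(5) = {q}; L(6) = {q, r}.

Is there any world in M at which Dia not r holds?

Let φ = Dia not r. Evaluate φ at each world:
  0 (successors {0}): φ is false.
  1 (successors {0}): φ is false.
  2 (successors {0, 5}): φ is true.
  3 (successors {2, 3, 6}): φ is false.
  4 (successors {0}): φ is false.
  5 (successors {1, 2, 4}): φ is false.
  6 (successors {2, 6}): φ is false.
Detail at 2 (witness):
  At 2: Dia not r requires not r at some successor in {0, 5}.
    not r holds at 5, so Dia not r is true at 2.

Yes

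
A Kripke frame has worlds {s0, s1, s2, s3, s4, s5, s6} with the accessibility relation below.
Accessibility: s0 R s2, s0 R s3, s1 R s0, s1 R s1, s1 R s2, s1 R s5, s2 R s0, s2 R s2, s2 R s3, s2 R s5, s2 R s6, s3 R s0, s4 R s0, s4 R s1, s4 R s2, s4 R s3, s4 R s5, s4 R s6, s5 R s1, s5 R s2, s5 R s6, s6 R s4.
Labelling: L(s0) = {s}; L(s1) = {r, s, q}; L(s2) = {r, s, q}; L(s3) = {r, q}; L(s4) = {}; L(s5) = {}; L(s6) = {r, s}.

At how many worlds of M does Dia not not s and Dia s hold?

6

Let φ = Dia not not s and Dia s. Evaluate φ at each world:
  s0 (successors {s2, s3}): φ is true.
  s1 (successors {s0, s1, s2, s5}): φ is true.
  s2 (successors {s0, s2, s3, s5, s6}): φ is true.
  s3 (successors {s0}): φ is true.
  s4 (successors {s0, s1, s2, s3, s5, s6}): φ is true.
  s5 (successors {s1, s2, s6}): φ is true.
  s6 (successors {s4}): φ is false.
For instance, at s3:
  At s3: Dia not not s is true, Dia s is true, so Dia not not s and Dia s is true.
    At s3: Dia not not s requires not not s at some successor in {s0}.
      not not s holds at s0, so Dia not not s is true at s3.
    At s3: Dia s requires s at some successor in {s0}.
      s holds at s0, so Dia s is true at s3.
Satisfying worlds: {s0, s1, s2, s3, s4, s5}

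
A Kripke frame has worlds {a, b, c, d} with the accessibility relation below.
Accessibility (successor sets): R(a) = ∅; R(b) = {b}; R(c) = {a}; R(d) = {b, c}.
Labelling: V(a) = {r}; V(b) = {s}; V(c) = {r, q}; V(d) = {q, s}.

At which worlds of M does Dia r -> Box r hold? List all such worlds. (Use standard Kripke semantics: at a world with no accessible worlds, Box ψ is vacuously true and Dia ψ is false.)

Let φ = Dia r -> Box r. Evaluate φ at each world:
  a (successors ∅): φ is true.
  b (successors {b}): φ is true.
  c (successors {a}): φ is true.
  d (successors {b, c}): φ is false.
For instance, at b:
  At b: Dia r is false, Box r is false, so Dia r -> Box r is true.
    At b: Dia r requires r at some successor in {b}.
      At b: r is false.
    So Dia r is false at b.
    At b: Box r requires r at every successor {b}.
      r fails at b, so Box r is false at b.
Satisfying worlds: {a, b, c}

a, b, c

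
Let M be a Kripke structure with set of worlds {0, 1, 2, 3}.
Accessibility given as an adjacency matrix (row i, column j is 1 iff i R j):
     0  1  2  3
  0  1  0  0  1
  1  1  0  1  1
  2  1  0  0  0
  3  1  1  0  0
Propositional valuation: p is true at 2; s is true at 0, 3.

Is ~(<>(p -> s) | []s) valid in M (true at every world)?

Recall that []ψ holds at a world iff ψ holds at every accessible world, and <>ψ holds iff ψ holds at some accessible world.
Let φ = ~(<>(p -> s) | []s). Evaluate φ at each world:
  0 (successors {0, 3}): φ is false.
  1 (successors {0, 2, 3}): φ is false.
  2 (successors {0}): φ is false.
  3 (successors {0, 1}): φ is false.
Detail at 0 (counterexample):
  At 0: <>(p -> s) | []s is true, so ~(<>(p -> s) | []s) is false.
    At 0: <>(p -> s) is true, []s is true, so <>(p -> s) | []s is true.
      At 0: <>(p -> s) requires p -> s at some successor in {0, 3}.
        p -> s holds at 0, so <>(p -> s) is true at 0.
      At 0: []s requires s at every successor {0, 3}.
        At 0: s is true.
        At 3: s is true.
      So []s is true at 0.

No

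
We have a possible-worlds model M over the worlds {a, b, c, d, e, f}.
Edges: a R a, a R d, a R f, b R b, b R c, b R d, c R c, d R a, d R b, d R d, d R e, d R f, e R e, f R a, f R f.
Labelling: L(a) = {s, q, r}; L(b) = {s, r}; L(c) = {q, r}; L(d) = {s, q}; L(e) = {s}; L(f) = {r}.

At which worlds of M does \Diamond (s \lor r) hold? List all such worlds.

a, b, c, d, e, f

Let φ = \Diamond (s \lor r). Evaluate φ at each world:
  a (successors {a, d, f}): φ is true.
  b (successors {b, c, d}): φ is true.
  c (successors {c}): φ is true.
  d (successors {a, b, d, e, f}): φ is true.
  e (successors {e}): φ is true.
  f (successors {a, f}): φ is true.
For instance, at d:
  At d: \Diamond (s \lor r) requires s \lor r at some successor in {a, b, d, e, f}.
    s \lor r holds at a, so \Diamond (s \lor r) is true at d.
Satisfying worlds: {a, b, c, d, e, f}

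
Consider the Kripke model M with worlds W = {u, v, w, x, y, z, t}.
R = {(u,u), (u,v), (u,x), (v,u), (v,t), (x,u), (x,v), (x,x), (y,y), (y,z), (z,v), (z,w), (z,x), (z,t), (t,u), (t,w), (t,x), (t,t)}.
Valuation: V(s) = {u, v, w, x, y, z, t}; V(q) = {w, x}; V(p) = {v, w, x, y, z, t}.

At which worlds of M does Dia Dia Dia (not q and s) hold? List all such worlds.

u, v, x, y, z, t

Let φ = Dia Dia Dia (not q and s). Evaluate φ at each world:
  u (successors {u, v, x}): φ is true.
  v (successors {u, t}): φ is true.
  w (successors ∅): φ is false.
  x (successors {u, v, x}): φ is true.
  y (successors {y, z}): φ is true.
  z (successors {v, w, x, t}): φ is true.
  t (successors {u, w, x, t}): φ is true.
For instance, at u:
  At u: Dia Dia Dia (not q and s) requires Dia Dia (not q and s) at some successor in {u, v, x}.
    Dia Dia (not q and s) holds at u, so Dia Dia Dia (not q and s) is true at u.
      At u: Dia Dia (not q and s) requires Dia (not q and s) at some successor in {u, v, x}.
        Dia (not q and s) holds at u, so Dia Dia (not q and s) is true at u.
Satisfying worlds: {u, v, x, y, z, t}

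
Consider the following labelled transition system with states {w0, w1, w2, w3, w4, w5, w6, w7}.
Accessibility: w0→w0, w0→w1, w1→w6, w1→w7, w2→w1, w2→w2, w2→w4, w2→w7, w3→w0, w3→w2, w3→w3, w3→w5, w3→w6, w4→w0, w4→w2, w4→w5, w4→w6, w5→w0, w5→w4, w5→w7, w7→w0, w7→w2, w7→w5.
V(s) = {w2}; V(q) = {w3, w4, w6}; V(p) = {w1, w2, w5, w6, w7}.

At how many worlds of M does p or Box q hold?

5

Let φ = p or Box q. Evaluate φ at each world:
  w0 (successors {w0, w1}): φ is false.
  w1 (successors {w6, w7}): φ is true.
  w2 (successors {w1, w2, w4, w7}): φ is true.
  w3 (successors {w0, w2, w3, w5, w6}): φ is false.
  w4 (successors {w0, w2, w5, w6}): φ is false.
  w5 (successors {w0, w4, w7}): φ is true.
  w6 (successors ∅): φ is true.
  w7 (successors {w0, w2, w5}): φ is true.
For instance, at w0:
  At w0: p is false, Box q is false, so p or Box q is false.
    At w0: Box q requires q at every successor {w0, w1}.
      q fails at w0, so Box q is false at w0.
Satisfying worlds: {w1, w2, w5, w6, w7}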